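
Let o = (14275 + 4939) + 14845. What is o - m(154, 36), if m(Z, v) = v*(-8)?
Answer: 34347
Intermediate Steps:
m(Z, v) = -8*v
o = 34059 (o = 19214 + 14845 = 34059)
o - m(154, 36) = 34059 - (-8)*36 = 34059 - 1*(-288) = 34059 + 288 = 34347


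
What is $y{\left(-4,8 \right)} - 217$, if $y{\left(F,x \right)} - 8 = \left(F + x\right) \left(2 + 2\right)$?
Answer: $-193$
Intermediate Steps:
$y{\left(F,x \right)} = 8 + 4 F + 4 x$ ($y{\left(F,x \right)} = 8 + \left(F + x\right) \left(2 + 2\right) = 8 + \left(F + x\right) 4 = 8 + \left(4 F + 4 x\right) = 8 + 4 F + 4 x$)
$y{\left(-4,8 \right)} - 217 = \left(8 + 4 \left(-4\right) + 4 \cdot 8\right) - 217 = \left(8 - 16 + 32\right) - 217 = 24 - 217 = -193$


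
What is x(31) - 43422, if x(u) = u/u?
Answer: -43421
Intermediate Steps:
x(u) = 1
x(31) - 43422 = 1 - 43422 = -43421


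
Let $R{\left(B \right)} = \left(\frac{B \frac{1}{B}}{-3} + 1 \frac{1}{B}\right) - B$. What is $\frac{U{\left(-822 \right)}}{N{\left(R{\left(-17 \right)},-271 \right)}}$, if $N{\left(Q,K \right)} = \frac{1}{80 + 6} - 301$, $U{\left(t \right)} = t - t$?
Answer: $0$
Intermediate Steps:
$U{\left(t \right)} = 0$
$R{\left(B \right)} = - \frac{1}{3} + \frac{1}{B} - B$ ($R{\left(B \right)} = \left(1 \left(- \frac{1}{3}\right) + \frac{1}{B}\right) - B = \left(- \frac{1}{3} + \frac{1}{B}\right) - B = - \frac{1}{3} + \frac{1}{B} - B$)
$N{\left(Q,K \right)} = - \frac{25885}{86}$ ($N{\left(Q,K \right)} = \frac{1}{86} - 301 = - \frac{25885}{86}$)
$\frac{U{\left(-822 \right)}}{N{\left(R{\left(-17 \right)},-271 \right)}} = \frac{0}{- \frac{25885}{86}} = 0 \left(- \frac{86}{25885}\right) = 0$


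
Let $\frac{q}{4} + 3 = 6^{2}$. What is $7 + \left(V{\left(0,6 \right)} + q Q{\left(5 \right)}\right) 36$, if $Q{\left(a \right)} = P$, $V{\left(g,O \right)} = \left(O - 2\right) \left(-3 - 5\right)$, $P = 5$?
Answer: $22615$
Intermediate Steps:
$V{\left(g,O \right)} = 16 - 8 O$ ($V{\left(g,O \right)} = \left(-2 + O\right) \left(-8\right) = 16 - 8 O$)
$Q{\left(a \right)} = 5$
$q = 132$ ($q = -12 + 4 \cdot 6^{2} = -12 + 4 \cdot 36 = -12 + 144 = 132$)
$7 + \left(V{\left(0,6 \right)} + q Q{\left(5 \right)}\right) 36 = 7 + \left(\left(16 - 48\right) + 132 \cdot 5\right) 36 = 7 + \left(\left(16 - 48\right) + 660\right) 36 = 7 + \left(-32 + 660\right) 36 = 7 + 628 \cdot 36 = 7 + 22608 = 22615$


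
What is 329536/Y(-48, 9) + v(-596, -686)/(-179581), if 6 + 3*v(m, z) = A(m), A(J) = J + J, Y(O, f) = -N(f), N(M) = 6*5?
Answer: -9863065406/897905 ≈ -10985.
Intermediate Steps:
N(M) = 30
Y(O, f) = -30 (Y(O, f) = -1*30 = -30)
A(J) = 2*J
v(m, z) = -2 + 2*m/3 (v(m, z) = -2 + (2*m)/3 = -2 + 2*m/3)
329536/Y(-48, 9) + v(-596, -686)/(-179581) = 329536/(-30) + (-2 + (⅔)*(-596))/(-179581) = 329536*(-1/30) + (-2 - 1192/3)*(-1/179581) = -164768/15 - 1198/3*(-1/179581) = -164768/15 + 1198/538743 = -9863065406/897905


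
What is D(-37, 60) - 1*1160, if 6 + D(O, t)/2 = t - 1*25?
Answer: -1102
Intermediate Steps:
D(O, t) = -62 + 2*t (D(O, t) = -12 + 2*(t - 1*25) = -12 + 2*(t - 25) = -12 + 2*(-25 + t) = -12 + (-50 + 2*t) = -62 + 2*t)
D(-37, 60) - 1*1160 = (-62 + 2*60) - 1*1160 = (-62 + 120) - 1160 = 58 - 1160 = -1102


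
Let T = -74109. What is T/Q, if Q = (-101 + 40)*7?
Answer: 10587/61 ≈ 173.56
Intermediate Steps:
Q = -427 (Q = -61*7 = -427)
T/Q = -74109/(-427) = -74109*(-1/427) = 10587/61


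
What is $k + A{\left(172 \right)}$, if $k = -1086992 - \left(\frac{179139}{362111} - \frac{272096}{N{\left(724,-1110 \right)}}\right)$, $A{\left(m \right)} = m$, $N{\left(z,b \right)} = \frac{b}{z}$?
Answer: $- \frac{254087540753717}{200971605} \approx -1.2643 \cdot 10^{6}$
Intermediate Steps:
$k = - \frac{254122107869777}{200971605}$ ($k = -1086992 - \left(\frac{179139}{362111} - \frac{272096}{\left(-1110\right) \frac{1}{724}}\right) = -1086992 - \left(179139 \cdot \frac{1}{362111} - \frac{272096}{\left(-1110\right) \frac{1}{724}}\right) = -1086992 - \left(\frac{179139}{362111} - \frac{272096}{- \frac{555}{362}}\right) = -1086992 - \left(\frac{179139}{362111} - - \frac{98498752}{555}\right) = -1086992 - \left(\frac{179139}{362111} + \frac{98498752}{555}\right) = -1086992 - \frac{35667581007617}{200971605} = - \frac{254122107869777}{200971605} \approx -1.2645 \cdot 10^{6}$)
$k + A{\left(172 \right)} = - \frac{254122107869777}{200971605} + 172 = - \frac{254087540753717}{200971605}$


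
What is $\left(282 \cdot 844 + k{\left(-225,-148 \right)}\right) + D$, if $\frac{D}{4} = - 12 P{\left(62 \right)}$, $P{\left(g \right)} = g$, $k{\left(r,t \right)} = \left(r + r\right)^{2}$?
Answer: $437532$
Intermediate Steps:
$k{\left(r,t \right)} = 4 r^{2}$ ($k{\left(r,t \right)} = \left(2 r\right)^{2} = 4 r^{2}$)
$D = -2976$ ($D = 4 \left(\left(-12\right) 62\right) = 4 \left(-744\right) = -2976$)
$\left(282 \cdot 844 + k{\left(-225,-148 \right)}\right) + D = \left(282 \cdot 844 + 4 \left(-225\right)^{2}\right) - 2976 = \left(238008 + 4 \cdot 50625\right) - 2976 = \left(238008 + 202500\right) - 2976 = 440508 - 2976 = 437532$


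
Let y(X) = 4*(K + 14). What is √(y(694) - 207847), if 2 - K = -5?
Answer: I*√207763 ≈ 455.81*I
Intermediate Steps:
K = 7 (K = 2 - 1*(-5) = 2 + 5 = 7)
y(X) = 84 (y(X) = 4*(7 + 14) = 4*21 = 84)
√(y(694) - 207847) = √(84 - 207847) = √(-207763) = I*√207763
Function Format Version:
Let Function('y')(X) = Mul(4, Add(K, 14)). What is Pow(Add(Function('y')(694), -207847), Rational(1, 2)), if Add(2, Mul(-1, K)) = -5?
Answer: Mul(I, Pow(207763, Rational(1, 2))) ≈ Mul(455.81, I)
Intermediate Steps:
K = 7 (K = Add(2, Mul(-1, -5)) = Add(2, 5) = 7)
Function('y')(X) = 84 (Function('y')(X) = Mul(4, Add(7, 14)) = Mul(4, 21) = 84)
Pow(Add(Function('y')(694), -207847), Rational(1, 2)) = Pow(Add(84, -207847), Rational(1, 2)) = Pow(-207763, Rational(1, 2)) = Mul(I, Pow(207763, Rational(1, 2)))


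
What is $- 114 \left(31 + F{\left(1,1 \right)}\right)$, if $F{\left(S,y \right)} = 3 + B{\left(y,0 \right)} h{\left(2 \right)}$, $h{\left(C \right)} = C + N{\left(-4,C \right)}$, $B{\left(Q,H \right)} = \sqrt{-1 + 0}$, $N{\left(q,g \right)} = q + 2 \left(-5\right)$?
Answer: $-3876 + 1368 i \approx -3876.0 + 1368.0 i$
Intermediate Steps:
$N{\left(q,g \right)} = -10 + q$ ($N{\left(q,g \right)} = q - 10 = -10 + q$)
$B{\left(Q,H \right)} = i$ ($B{\left(Q,H \right)} = \sqrt{-1} = i$)
$h{\left(C \right)} = -14 + C$ ($h{\left(C \right)} = C - 14 = -14 + C$)
$F{\left(S,y \right)} = 3 - 12 i$ ($F{\left(S,y \right)} = 3 + i \left(-14 + 2\right) = 3 + i \left(-12\right) = 3 - 12 i$)
$- 114 \left(31 + F{\left(1,1 \right)}\right) = - 114 \left(31 + \left(3 - 12 i\right)\right) = - 114 \left(34 - 12 i\right) = -3876 + 1368 i$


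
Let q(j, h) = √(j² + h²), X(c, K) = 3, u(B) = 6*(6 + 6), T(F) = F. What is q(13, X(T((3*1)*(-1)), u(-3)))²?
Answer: 178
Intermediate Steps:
u(B) = 72 (u(B) = 6*12 = 72)
q(j, h) = √(h² + j²)
q(13, X(T((3*1)*(-1)), u(-3)))² = (√(3² + 13²))² = (√(9 + 169))² = (√178)² = 178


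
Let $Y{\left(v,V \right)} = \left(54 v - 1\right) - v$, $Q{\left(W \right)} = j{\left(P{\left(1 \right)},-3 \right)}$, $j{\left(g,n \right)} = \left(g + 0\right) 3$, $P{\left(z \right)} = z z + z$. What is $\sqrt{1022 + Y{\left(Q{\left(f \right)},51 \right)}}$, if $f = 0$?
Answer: $\sqrt{1339} \approx 36.592$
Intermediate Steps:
$P{\left(z \right)} = z + z^{2}$ ($P{\left(z \right)} = z^{2} + z = z + z^{2}$)
$j{\left(g,n \right)} = 3 g$ ($j{\left(g,n \right)} = g 3 = 3 g$)
$Q{\left(W \right)} = 6$ ($Q{\left(W \right)} = 3 \cdot 1 \left(1 + 1\right) = 3 \cdot 1 \cdot 2 = 3 \cdot 2 = 6$)
$Y{\left(v,V \right)} = -1 + 53 v$ ($Y{\left(v,V \right)} = \left(-1 + 54 v\right) - v = -1 + 53 v$)
$\sqrt{1022 + Y{\left(Q{\left(f \right)},51 \right)}} = \sqrt{1022 + \left(-1 + 53 \cdot 6\right)} = \sqrt{1022 + \left(-1 + 318\right)} = \sqrt{1022 + 317} = \sqrt{1339}$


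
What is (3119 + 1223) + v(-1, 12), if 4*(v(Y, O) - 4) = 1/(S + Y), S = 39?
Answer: 660593/152 ≈ 4346.0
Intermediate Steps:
v(Y, O) = 4 + 1/(4*(39 + Y))
(3119 + 1223) + v(-1, 12) = (3119 + 1223) + (625 + 16*(-1))/(4*(39 - 1)) = 4342 + (¼)*(625 - 16)/38 = 4342 + (¼)*(1/38)*609 = 4342 + 609/152 = 660593/152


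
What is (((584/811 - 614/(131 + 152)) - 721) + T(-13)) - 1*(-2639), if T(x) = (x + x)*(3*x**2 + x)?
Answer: -2507991720/229513 ≈ -10927.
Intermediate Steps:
T(x) = 2*x*(x + 3*x**2) (T(x) = (2*x)*(x + 3*x**2) = 2*x*(x + 3*x**2))
(((584/811 - 614/(131 + 152)) - 721) + T(-13)) - 1*(-2639) = (((584/811 - 614/(131 + 152)) - 721) + (-13)**2*(2 + 6*(-13))) - 1*(-2639) = (((584*(1/811) - 614/283) - 721) + 169*(2 - 78)) + 2639 = (((584/811 - 614*1/283) - 721) + 169*(-76)) + 2639 = (((584/811 - 614/283) - 721) - 12844) + 2639 = ((-332682/229513 - 721) - 12844) + 2639 = (-165811555/229513 - 12844) + 2639 = -3113676527/229513 + 2639 = -2507991720/229513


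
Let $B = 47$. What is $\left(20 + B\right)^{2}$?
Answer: $4489$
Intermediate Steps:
$\left(20 + B\right)^{2} = \left(20 + 47\right)^{2} = 67^{2} = 4489$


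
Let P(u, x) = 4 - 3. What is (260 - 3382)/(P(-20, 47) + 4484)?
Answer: -3122/4485 ≈ -0.69610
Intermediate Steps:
P(u, x) = 1
(260 - 3382)/(P(-20, 47) + 4484) = (260 - 3382)/(1 + 4484) = -3122/4485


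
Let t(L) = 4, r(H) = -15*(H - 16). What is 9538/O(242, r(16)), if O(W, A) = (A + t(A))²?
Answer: 4769/8 ≈ 596.13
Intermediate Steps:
r(H) = 240 - 15*H (r(H) = -15*(-16 + H) = 240 - 15*H)
O(W, A) = (4 + A)² (O(W, A) = (A + 4)² = (4 + A)²)
9538/O(242, r(16)) = 9538/((4 + (240 - 15*16))²) = 9538/((4 + (240 - 240))²) = 9538/((4 + 0)²) = 9538/(4²) = 9538/16 = 9538*(1/16) = 4769/8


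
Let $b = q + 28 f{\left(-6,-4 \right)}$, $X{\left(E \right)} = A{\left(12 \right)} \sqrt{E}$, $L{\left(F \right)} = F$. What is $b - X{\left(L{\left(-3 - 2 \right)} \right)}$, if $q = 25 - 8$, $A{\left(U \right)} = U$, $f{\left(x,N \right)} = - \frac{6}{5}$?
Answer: $- \frac{83}{5} - 12 i \sqrt{5} \approx -16.6 - 26.833 i$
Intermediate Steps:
$f{\left(x,N \right)} = - \frac{6}{5}$ ($f{\left(x,N \right)} = \left(-6\right) \frac{1}{5} = - \frac{6}{5}$)
$q = 17$ ($q = 25 - 8 = 17$)
$X{\left(E \right)} = 12 \sqrt{E}$
$b = - \frac{83}{5}$ ($b = 17 + 28 \left(- \frac{6}{5}\right) = 17 - \frac{168}{5} = - \frac{83}{5} \approx -16.6$)
$b - X{\left(L{\left(-3 - 2 \right)} \right)} = - \frac{83}{5} - 12 \sqrt{-3 - 2} = - \frac{83}{5} - 12 \sqrt{-5} = - \frac{83}{5} - 12 i \sqrt{5}$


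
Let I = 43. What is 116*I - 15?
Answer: 4973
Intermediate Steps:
116*I - 15 = 116*43 - 15 = 4988 - 15 = 4973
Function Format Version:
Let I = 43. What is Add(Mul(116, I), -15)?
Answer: 4973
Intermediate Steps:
Add(Mul(116, I), -15) = Add(Mul(116, 43), -15) = Add(4988, -15) = 4973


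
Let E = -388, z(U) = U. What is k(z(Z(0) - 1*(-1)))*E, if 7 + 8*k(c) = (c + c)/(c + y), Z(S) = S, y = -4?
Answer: 2231/6 ≈ 371.83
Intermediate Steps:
k(c) = -7/8 + c/(4*(-4 + c)) (k(c) = -7/8 + ((c + c)/(c - 4))/8 = -7/8 + ((2*c)/(-4 + c))/8 = -7/8 + (2*c/(-4 + c))/8 = -7/8 + c/(4*(-4 + c)))
k(z(Z(0) - 1*(-1)))*E = ((28 - 5*(0 - 1*(-1)))/(8*(-4 + (0 - 1*(-1)))))*(-388) = ((28 - 5*(0 + 1))/(8*(-4 + (0 + 1))))*(-388) = ((28 - 5*1)/(8*(-4 + 1)))*(-388) = ((1/8)*(28 - 5)/(-3))*(-388) = ((1/8)*(-1/3)*23)*(-388) = -23/24*(-388) = 2231/6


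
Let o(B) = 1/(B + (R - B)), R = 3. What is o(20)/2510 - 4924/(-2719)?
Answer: 37080439/20474070 ≈ 1.8111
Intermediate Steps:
o(B) = ⅓ (o(B) = 1/(B + (3 - B)) = 1/3 = ⅓)
o(20)/2510 - 4924/(-2719) = (⅓)/2510 - 4924/(-2719) = (⅓)*(1/2510) - 4924*(-1/2719) = 1/7530 + 4924/2719 = 37080439/20474070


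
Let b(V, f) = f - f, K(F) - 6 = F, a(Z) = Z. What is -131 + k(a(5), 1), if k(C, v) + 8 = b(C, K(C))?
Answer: -139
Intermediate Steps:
K(F) = 6 + F
b(V, f) = 0
k(C, v) = -8 (k(C, v) = -8 + 0 = -8)
-131 + k(a(5), 1) = -131 - 8 = -139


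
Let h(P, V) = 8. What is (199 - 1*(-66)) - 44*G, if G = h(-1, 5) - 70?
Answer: 2993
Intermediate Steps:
G = -62 (G = 8 - 70 = -62)
(199 - 1*(-66)) - 44*G = (199 - 1*(-66)) - 44*(-62) = (199 + 66) + 2728 = 265 + 2728 = 2993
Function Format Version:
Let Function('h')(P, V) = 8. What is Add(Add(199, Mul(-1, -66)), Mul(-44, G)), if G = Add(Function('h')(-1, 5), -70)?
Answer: 2993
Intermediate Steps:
G = -62 (G = Add(8, -70) = -62)
Add(Add(199, Mul(-1, -66)), Mul(-44, G)) = Add(Add(199, Mul(-1, -66)), Mul(-44, -62)) = Add(Add(199, 66), 2728) = Add(265, 2728) = 2993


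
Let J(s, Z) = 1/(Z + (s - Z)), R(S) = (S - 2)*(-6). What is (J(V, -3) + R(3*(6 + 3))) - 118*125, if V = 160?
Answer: -2383999/160 ≈ -14900.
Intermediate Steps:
R(S) = 12 - 6*S (R(S) = (-2 + S)*(-6) = 12 - 6*S)
J(s, Z) = 1/s
(J(V, -3) + R(3*(6 + 3))) - 118*125 = (1/160 + (12 - 18*(6 + 3))) - 118*125 = (1/160 + (12 - 18*9)) - 14750 = (1/160 + (12 - 6*27)) - 14750 = (1/160 + (12 - 162)) - 14750 = (1/160 - 150) - 14750 = -23999/160 - 14750 = -2383999/160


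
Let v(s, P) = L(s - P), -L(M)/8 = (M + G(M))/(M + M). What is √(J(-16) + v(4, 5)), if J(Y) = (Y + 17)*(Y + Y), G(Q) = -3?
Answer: 4*I*√3 ≈ 6.9282*I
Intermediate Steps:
L(M) = -4*(-3 + M)/M (L(M) = -8*(M - 3)/(M + M) = -8*(-3 + M)/(2*M) = -8*(-3 + M)*1/(2*M) = -4*(-3 + M)/M)
v(s, P) = -4 + 12/(s - P)
J(Y) = 2*Y*(17 + Y) (J(Y) = (17 + Y)*(2*Y) = 2*Y*(17 + Y))
√(J(-16) + v(4, 5)) = √(2*(-16)*(17 - 16) + 4*(-3 + 4 - 1*5)/(5 - 1*4)) = √(2*(-16)*1 + 4*(-3 + 4 - 5)/(5 - 4)) = √(-32 + 4*(-4)/1) = √(-32 + 4*1*(-4)) = √(-32 - 16) = √(-48) = 4*I*√3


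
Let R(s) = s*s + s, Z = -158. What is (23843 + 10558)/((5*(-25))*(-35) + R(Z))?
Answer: 11467/9727 ≈ 1.1789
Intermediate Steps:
R(s) = s + s² (R(s) = s² + s = s + s²)
(23843 + 10558)/((5*(-25))*(-35) + R(Z)) = (23843 + 10558)/((5*(-25))*(-35) - 158*(1 - 158)) = 34401/(-125*(-35) - 158*(-157)) = 34401/(4375 + 24806) = 34401/29181 = 34401*(1/29181) = 11467/9727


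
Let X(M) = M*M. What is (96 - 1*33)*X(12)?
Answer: 9072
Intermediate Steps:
X(M) = M**2
(96 - 1*33)*X(12) = (96 - 1*33)*12**2 = (96 - 33)*144 = 63*144 = 9072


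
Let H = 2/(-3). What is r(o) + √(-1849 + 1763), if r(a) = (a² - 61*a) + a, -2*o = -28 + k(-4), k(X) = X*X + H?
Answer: -3059/9 + I*√86 ≈ -339.89 + 9.2736*I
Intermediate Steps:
H = -⅔ (H = 2*(-⅓) = -⅔ ≈ -0.66667)
k(X) = -⅔ + X² (k(X) = X*X - ⅔ = X² - ⅔ = -⅔ + X²)
o = 19/3 (o = -(-28 + (-⅔ + (-4)²))/2 = -(-28 + (-⅔ + 16))/2 = -(-28 + 46/3)/2 = -½*(-38/3) = 19/3 ≈ 6.3333)
r(a) = a² - 60*a
r(o) + √(-1849 + 1763) = 19*(-60 + 19/3)/3 + √(-1849 + 1763) = (19/3)*(-161/3) + √(-86) = -3059/9 + I*√86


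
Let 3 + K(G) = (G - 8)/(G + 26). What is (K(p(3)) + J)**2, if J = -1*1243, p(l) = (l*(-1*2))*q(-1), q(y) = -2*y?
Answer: 76247824/49 ≈ 1.5561e+6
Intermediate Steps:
p(l) = -4*l (p(l) = (l*(-1*2))*(-2*(-1)) = (l*(-2))*2 = -2*l*2 = -4*l)
J = -1243
K(G) = -3 + (-8 + G)/(26 + G) (K(G) = -3 + (G - 8)/(G + 26) = -3 + (-8 + G)/(26 + G))
(K(p(3)) + J)**2 = (2*(-43 - (-4)*3)/(26 - 4*3) - 1243)**2 = (2*(-43 - 1*(-12))/(26 - 12) - 1243)**2 = (2*(-43 + 12)/14 - 1243)**2 = (2*(1/14)*(-31) - 1243)**2 = (-31/7 - 1243)**2 = (-8732/7)**2 = 76247824/49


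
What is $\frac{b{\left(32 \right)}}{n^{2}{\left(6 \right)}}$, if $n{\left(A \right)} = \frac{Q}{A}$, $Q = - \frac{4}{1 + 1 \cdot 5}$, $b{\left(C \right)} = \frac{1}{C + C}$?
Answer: $\frac{81}{64} \approx 1.2656$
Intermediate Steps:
$b{\left(C \right)} = \frac{1}{2 C}$
$Q = - \frac{2}{3}$ ($Q = - \frac{4}{1 + 5} = - \frac{4}{6} = \left(-4\right) \frac{1}{6} = - \frac{2}{3} \approx -0.66667$)
$n{\left(A \right)} = - \frac{2}{3 A}$
$\frac{b{\left(32 \right)}}{n^{2}{\left(6 \right)}} = \frac{\frac{1}{2} \cdot \frac{1}{32}}{\left(- \frac{2}{3 \cdot 6}\right)^{2}} = \frac{\frac{1}{2} \cdot \frac{1}{32}}{\left(\left(- \frac{2}{3}\right) \frac{1}{6}\right)^{2}} = \frac{1}{64 \left(- \frac{1}{9}\right)^{2}} = \frac{\frac{1}{\frac{1}{81}}}{64} = \frac{1}{64} \cdot 81 = \frac{81}{64}$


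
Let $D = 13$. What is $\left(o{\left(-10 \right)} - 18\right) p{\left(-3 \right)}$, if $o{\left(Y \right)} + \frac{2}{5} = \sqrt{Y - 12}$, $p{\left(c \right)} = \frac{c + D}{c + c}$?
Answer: $\frac{92}{3} - \frac{5 i \sqrt{22}}{3} \approx 30.667 - 7.8174 i$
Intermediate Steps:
$p{\left(c \right)} = \frac{13 + c}{2 c}$ ($p{\left(c \right)} = \frac{c + 13}{c + c} = \frac{13 + c}{2 c}$)
$o{\left(Y \right)} = - \frac{2}{5} + \sqrt{-12 + Y}$ ($o{\left(Y \right)} = - \frac{2}{5} + \sqrt{Y - 12} = - \frac{2}{5} + \sqrt{-12 + Y}$)
$\left(o{\left(-10 \right)} - 18\right) p{\left(-3 \right)} = \left(\left(- \frac{2}{5} + \sqrt{-12 - 10}\right) - 18\right) \frac{13 - 3}{2 \left(-3\right)} = \left(\left(- \frac{2}{5} + \sqrt{-22}\right) - 18\right) \frac{1}{2} \left(- \frac{1}{3}\right) 10 = \left(\left(- \frac{2}{5} + i \sqrt{22}\right) - 18\right) \left(- \frac{5}{3}\right) = \left(- \frac{92}{5} + i \sqrt{22}\right) \left(- \frac{5}{3}\right) = \frac{92}{3} - \frac{5 i \sqrt{22}}{3}$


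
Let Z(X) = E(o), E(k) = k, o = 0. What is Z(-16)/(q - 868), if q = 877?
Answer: 0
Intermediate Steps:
Z(X) = 0
Z(-16)/(q - 868) = 0/(877 - 868) = 0/9 = 0*(⅑) = 0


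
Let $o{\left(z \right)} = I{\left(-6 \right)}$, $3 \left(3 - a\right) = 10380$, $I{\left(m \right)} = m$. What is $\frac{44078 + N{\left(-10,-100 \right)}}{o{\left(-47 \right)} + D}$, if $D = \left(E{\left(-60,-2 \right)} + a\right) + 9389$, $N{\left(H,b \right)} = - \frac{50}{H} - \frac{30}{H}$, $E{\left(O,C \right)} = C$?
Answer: $\frac{22043}{2962} \approx 7.4419$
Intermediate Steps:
$a = -3457$ ($a = 3 - 3460 = -3457$)
$N{\left(H,b \right)} = - \frac{80}{H}$
$o{\left(z \right)} = -6$
$D = 5930$ ($D = \left(-2 - 3457\right) + 9389 = -3459 + 9389 = 5930$)
$\frac{44078 + N{\left(-10,-100 \right)}}{o{\left(-47 \right)} + D} = \frac{44078 - \frac{80}{-10}}{-6 + 5930} = \frac{44078 - -8}{5924} = \left(44078 + 8\right) \frac{1}{5924} = 44086 \cdot \frac{1}{5924} = \frac{22043}{2962}$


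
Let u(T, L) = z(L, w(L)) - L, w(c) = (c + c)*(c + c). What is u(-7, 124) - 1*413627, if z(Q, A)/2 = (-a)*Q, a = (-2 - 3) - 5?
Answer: -411271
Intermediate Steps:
w(c) = 4*c**2 (w(c) = (2*c)*(2*c) = 4*c**2)
a = -10 (a = -5 - 5 = -10)
z(Q, A) = 20*Q (z(Q, A) = 2*((-1*(-10))*Q) = 2*(10*Q) = 20*Q)
u(T, L) = 19*L (u(T, L) = 20*L - L = 19*L)
u(-7, 124) - 1*413627 = 19*124 - 1*413627 = 2356 - 413627 = -411271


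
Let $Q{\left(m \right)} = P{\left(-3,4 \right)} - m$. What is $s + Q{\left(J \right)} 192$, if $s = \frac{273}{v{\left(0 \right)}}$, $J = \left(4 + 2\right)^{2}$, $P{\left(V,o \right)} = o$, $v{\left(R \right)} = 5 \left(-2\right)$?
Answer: $- \frac{61713}{10} \approx -6171.3$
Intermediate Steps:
$v{\left(R \right)} = -10$
$J = 36$ ($J = 6^{2} = 36$)
$s = - \frac{273}{10}$ ($s = \frac{273}{-10} = 273 \left(- \frac{1}{10}\right) = - \frac{273}{10} \approx -27.3$)
$Q{\left(m \right)} = 4 - m$
$s + Q{\left(J \right)} 192 = - \frac{273}{10} + \left(4 - 36\right) 192 = - \frac{273}{10} - 6144 = - \frac{61713}{10}$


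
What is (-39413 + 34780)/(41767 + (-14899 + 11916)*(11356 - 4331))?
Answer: 4633/20913808 ≈ 0.00022153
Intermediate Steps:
(-39413 + 34780)/(41767 + (-14899 + 11916)*(11356 - 4331)) = -4633/(41767 - 2983*7025) = -4633/(41767 - 20955575) = -4633/(-20913808) = -4633*(-1/20913808) = 4633/20913808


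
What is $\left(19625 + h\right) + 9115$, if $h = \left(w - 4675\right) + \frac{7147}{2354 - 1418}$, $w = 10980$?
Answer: $\frac{32809267}{936} \approx 35053.0$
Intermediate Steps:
$h = \frac{5908627}{936}$ ($h = \left(10980 - 4675\right) + \frac{7147}{2354 - 1418} = 6305 + \frac{7147}{2354 - 1418} = 6305 + \frac{7147}{936} = \frac{5908627}{936} \approx 6312.6$)
$\left(19625 + h\right) + 9115 = \left(19625 + \frac{5908627}{936}\right) + 9115 = \frac{24277627}{936} + 9115 = \frac{32809267}{936}$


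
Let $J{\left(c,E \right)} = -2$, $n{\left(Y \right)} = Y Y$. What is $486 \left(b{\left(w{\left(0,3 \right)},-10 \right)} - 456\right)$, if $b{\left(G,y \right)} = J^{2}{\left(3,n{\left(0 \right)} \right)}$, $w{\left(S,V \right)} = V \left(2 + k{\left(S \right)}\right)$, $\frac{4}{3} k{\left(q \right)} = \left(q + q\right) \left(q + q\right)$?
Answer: $-219672$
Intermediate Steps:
$n{\left(Y \right)} = Y^{2}$
$k{\left(q \right)} = 3 q^{2}$ ($k{\left(q \right)} = \frac{3 \left(q + q\right) \left(q + q\right)}{4} = \frac{3 \cdot 2 q 2 q}{4} = \frac{3 \cdot 4 q^{2}}{4} = 3 q^{2}$)
$w{\left(S,V \right)} = V \left(2 + 3 S^{2}\right)$
$b{\left(G,y \right)} = 4$ ($b{\left(G,y \right)} = \left(-2\right)^{2} = 4$)
$486 \left(b{\left(w{\left(0,3 \right)},-10 \right)} - 456\right) = 486 \left(4 - 456\right) = 486 \left(-452\right) = -219672$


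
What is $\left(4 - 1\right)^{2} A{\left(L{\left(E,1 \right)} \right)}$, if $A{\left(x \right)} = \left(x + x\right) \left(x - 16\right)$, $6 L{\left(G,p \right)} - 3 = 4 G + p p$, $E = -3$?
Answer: $416$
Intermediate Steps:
$L{\left(G,p \right)} = \frac{1}{2} + \frac{p^{2}}{6} + \frac{2 G}{3}$ ($L{\left(G,p \right)} = \frac{1}{2} + \frac{4 G + p p}{6} = \frac{1}{2} + \frac{4 G + p^{2}}{6} = \frac{1}{2} + \frac{p^{2} + 4 G}{6} = \frac{1}{2} + \left(\frac{p^{2}}{6} + \frac{2 G}{3}\right) = \frac{1}{2} + \frac{p^{2}}{6} + \frac{2 G}{3}$)
$A{\left(x \right)} = 2 x \left(-16 + x\right)$
$\left(4 - 1\right)^{2} A{\left(L{\left(E,1 \right)} \right)} = \left(4 - 1\right)^{2} \cdot 2 \left(\frac{1}{2} + \frac{1^{2}}{6} + \frac{2}{3} \left(-3\right)\right) \left(-16 + \left(\frac{1}{2} + \frac{1^{2}}{6} + \frac{2}{3} \left(-3\right)\right)\right) = 3^{2} \cdot 2 \left(\frac{1}{2} + \frac{1}{6} \cdot 1 - 2\right) \left(-16 + \left(\frac{1}{2} + \frac{1}{6} \cdot 1 - 2\right)\right) = 9 \cdot 2 \left(\frac{1}{2} + \frac{1}{6} - 2\right) \left(-16 + \left(\frac{1}{2} + \frac{1}{6} - 2\right)\right) = 9 \cdot 2 \left(- \frac{4}{3}\right) \left(-16 - \frac{4}{3}\right) = 9 \cdot 2 \left(- \frac{4}{3}\right) \left(- \frac{52}{3}\right) = 9 \cdot \frac{416}{9} = 416$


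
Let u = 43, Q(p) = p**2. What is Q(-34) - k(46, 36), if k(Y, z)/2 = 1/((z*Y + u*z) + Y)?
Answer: 1878499/1625 ≈ 1156.0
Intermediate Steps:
k(Y, z) = 2/(Y + 43*z + Y*z) (k(Y, z) = 2/((z*Y + 43*z) + Y) = 2/((Y*z + 43*z) + Y) = 2/((43*z + Y*z) + Y) = 2/(Y + 43*z + Y*z))
Q(-34) - k(46, 36) = (-34)**2 - 2/(46 + 43*36 + 46*36) = 1156 - 2/(46 + 1548 + 1656) = 1156 - 2/3250 = 1156 - 1*1/1625 = 1156 - 1/1625 = 1878499/1625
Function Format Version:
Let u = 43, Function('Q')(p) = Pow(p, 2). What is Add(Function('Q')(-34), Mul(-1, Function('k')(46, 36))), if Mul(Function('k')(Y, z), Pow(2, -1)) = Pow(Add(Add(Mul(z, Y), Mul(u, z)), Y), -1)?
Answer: Rational(1878499, 1625) ≈ 1156.0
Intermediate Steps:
Function('k')(Y, z) = Mul(2, Pow(Add(Y, Mul(43, z), Mul(Y, z)), -1)) (Function('k')(Y, z) = Mul(2, Pow(Add(Add(Mul(z, Y), Mul(43, z)), Y), -1)) = Mul(2, Pow(Add(Add(Mul(Y, z), Mul(43, z)), Y), -1)) = Mul(2, Pow(Add(Add(Mul(43, z), Mul(Y, z)), Y), -1)) = Mul(2, Pow(Add(Y, Mul(43, z), Mul(Y, z)), -1)))
Add(Function('Q')(-34), Mul(-1, Function('k')(46, 36))) = Add(Pow(-34, 2), Mul(-1, Mul(2, Pow(Add(46, Mul(43, 36), Mul(46, 36)), -1)))) = Add(1156, Mul(-1, Mul(2, Pow(Add(46, 1548, 1656), -1)))) = Add(1156, Mul(-1, Mul(2, Pow(3250, -1)))) = Add(1156, Mul(-1, Mul(2, Rational(1, 3250)))) = Add(1156, Mul(-1, Rational(1, 1625))) = Add(1156, Rational(-1, 1625)) = Rational(1878499, 1625)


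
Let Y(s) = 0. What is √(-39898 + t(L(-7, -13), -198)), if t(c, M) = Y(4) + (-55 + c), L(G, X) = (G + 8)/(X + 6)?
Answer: 2*I*√489426/7 ≈ 199.88*I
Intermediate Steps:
L(G, X) = (8 + G)/(6 + X)
t(c, M) = -55 + c (t(c, M) = 0 + (-55 + c) = -55 + c)
√(-39898 + t(L(-7, -13), -198)) = √(-39898 + (-55 + (8 - 7)/(6 - 13))) = √(-39898 + (-55 + 1/(-7))) = √(-39898 + (-55 - ⅐*1)) = √(-39898 + (-55 - ⅐)) = √(-39898 - 386/7) = √(-279672/7) = 2*I*√489426/7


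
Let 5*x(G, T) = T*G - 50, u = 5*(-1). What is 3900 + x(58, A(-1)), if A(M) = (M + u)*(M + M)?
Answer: 20146/5 ≈ 4029.2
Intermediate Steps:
u = -5
A(M) = 2*M*(-5 + M) (A(M) = (M - 5)*(M + M) = (-5 + M)*(2*M) = 2*M*(-5 + M))
x(G, T) = -10 + G*T/5 (x(G, T) = (T*G - 50)/5 = (G*T - 50)/5 = (-50 + G*T)/5 = -10 + G*T/5)
3900 + x(58, A(-1)) = 3900 + (-10 + (⅕)*58*(2*(-1)*(-5 - 1))) = 3900 + (-10 + (⅕)*58*(2*(-1)*(-6))) = 3900 + (-10 + (⅕)*58*12) = 3900 + (-10 + 696/5) = 3900 + 646/5 = 20146/5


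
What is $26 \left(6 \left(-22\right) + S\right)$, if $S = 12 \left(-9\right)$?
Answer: $-6240$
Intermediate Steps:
$S = -108$
$26 \left(6 \left(-22\right) + S\right) = 26 \left(6 \left(-22\right) - 108\right) = 26 \left(-132 - 108\right) = 26 \left(-240\right) = -6240$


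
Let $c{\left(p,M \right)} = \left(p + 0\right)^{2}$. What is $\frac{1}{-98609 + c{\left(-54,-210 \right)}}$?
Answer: $- \frac{1}{95693} \approx -1.045 \cdot 10^{-5}$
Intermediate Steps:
$c{\left(p,M \right)} = p^{2}$
$\frac{1}{-98609 + c{\left(-54,-210 \right)}} = \frac{1}{-98609 + \left(-54\right)^{2}} = \frac{1}{-98609 + 2916} = \frac{1}{-95693} = - \frac{1}{95693}$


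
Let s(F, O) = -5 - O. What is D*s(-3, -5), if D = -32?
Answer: 0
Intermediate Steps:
D*s(-3, -5) = -32*(-5 - 1*(-5)) = -32*(-5 + 5) = -32*0 = 0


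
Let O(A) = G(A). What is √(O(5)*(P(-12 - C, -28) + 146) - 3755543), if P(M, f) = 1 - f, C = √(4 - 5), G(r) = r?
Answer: 2*I*√938667 ≈ 1937.7*I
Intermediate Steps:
C = I (C = √(-1) = I ≈ 1.0*I)
O(A) = A
√(O(5)*(P(-12 - C, -28) + 146) - 3755543) = √(5*((1 - 1*(-28)) + 146) - 3755543) = √(5*((1 + 28) + 146) - 3755543) = √(5*(29 + 146) - 3755543) = √(5*175 - 3755543) = √(875 - 3755543) = √(-3754668) = 2*I*√938667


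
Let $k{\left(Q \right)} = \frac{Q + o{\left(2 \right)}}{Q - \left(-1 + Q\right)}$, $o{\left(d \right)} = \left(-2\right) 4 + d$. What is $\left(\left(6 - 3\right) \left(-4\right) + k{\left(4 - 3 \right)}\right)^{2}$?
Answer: $289$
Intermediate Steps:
$o{\left(d \right)} = -8 + d$
$k{\left(Q \right)} = -6 + Q$ ($k{\left(Q \right)} = \frac{Q + \left(-8 + 2\right)}{Q - \left(-1 + Q\right)} = \frac{Q - 6}{1} = \left(-6 + Q\right) 1 = -6 + Q$)
$\left(\left(6 - 3\right) \left(-4\right) + k{\left(4 - 3 \right)}\right)^{2} = \left(\left(6 - 3\right) \left(-4\right) + \left(-6 + \left(4 - 3\right)\right)\right)^{2} = \left(3 \left(-4\right) + \left(-6 + 1\right)\right)^{2} = \left(-12 - 5\right)^{2} = \left(-17\right)^{2} = 289$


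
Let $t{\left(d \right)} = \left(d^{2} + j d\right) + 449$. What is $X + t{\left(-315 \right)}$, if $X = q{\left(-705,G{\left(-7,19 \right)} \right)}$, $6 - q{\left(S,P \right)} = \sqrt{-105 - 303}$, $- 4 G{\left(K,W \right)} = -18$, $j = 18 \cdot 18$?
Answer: $-2380 - 2 i \sqrt{102} \approx -2380.0 - 20.199 i$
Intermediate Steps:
$j = 324$
$G{\left(K,W \right)} = \frac{9}{2}$ ($G{\left(K,W \right)} = \left(- \frac{1}{4}\right) \left(-18\right) = \frac{9}{2}$)
$q{\left(S,P \right)} = 6 - 2 i \sqrt{102}$ ($q{\left(S,P \right)} = 6 - \sqrt{-105 - 303} = 6 - \sqrt{-408} = 6 - 2 i \sqrt{102}$)
$X = 6 - 2 i \sqrt{102} \approx 6.0 - 20.199 i$
$t{\left(d \right)} = 449 + d^{2} + 324 d$ ($t{\left(d \right)} = \left(d^{2} + 324 d\right) + 449 = 449 + d^{2} + 324 d$)
$X + t{\left(-315 \right)} = \left(6 - 2 i \sqrt{102}\right) + \left(449 + \left(-315\right)^{2} + 324 \left(-315\right)\right) = \left(6 - 2 i \sqrt{102}\right) + \left(449 + 99225 - 102060\right) = \left(6 - 2 i \sqrt{102}\right) - 2386 = -2380 - 2 i \sqrt{102}$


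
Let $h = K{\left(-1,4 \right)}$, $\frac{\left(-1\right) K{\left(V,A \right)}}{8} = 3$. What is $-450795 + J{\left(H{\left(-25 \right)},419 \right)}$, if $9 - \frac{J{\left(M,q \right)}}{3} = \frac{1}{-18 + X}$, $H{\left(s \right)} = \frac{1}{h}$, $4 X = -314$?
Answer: $- \frac{86998218}{193} \approx -4.5077 \cdot 10^{5}$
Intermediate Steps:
$K{\left(V,A \right)} = -24$ ($K{\left(V,A \right)} = \left(-8\right) 3 = -24$)
$X = - \frac{157}{2}$ ($X = \frac{1}{4} \left(-314\right) = - \frac{157}{2} \approx -78.5$)
$h = -24$
$H{\left(s \right)} = - \frac{1}{24}$ ($H{\left(s \right)} = \frac{1}{-24} = - \frac{1}{24}$)
$J{\left(M,q \right)} = \frac{5217}{193}$ ($J{\left(M,q \right)} = 27 - \frac{3}{-18 - \frac{157}{2}} = 27 - \frac{3}{- \frac{193}{2}} = 27 - - \frac{6}{193} = 27 + \frac{6}{193} = \frac{5217}{193}$)
$-450795 + J{\left(H{\left(-25 \right)},419 \right)} = -450795 + \frac{5217}{193} = - \frac{86998218}{193}$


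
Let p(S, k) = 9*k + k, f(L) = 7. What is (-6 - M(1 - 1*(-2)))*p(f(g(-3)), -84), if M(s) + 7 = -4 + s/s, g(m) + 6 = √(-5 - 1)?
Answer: -3360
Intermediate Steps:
g(m) = -6 + I*√6 (g(m) = -6 + √(-5 - 1) = -6 + √(-6) = -6 + I*√6)
p(S, k) = 10*k
M(s) = -10 (M(s) = -7 + (-4 + s/s) = -7 + (-4 + 1) = -7 - 3 = -10)
(-6 - M(1 - 1*(-2)))*p(f(g(-3)), -84) = (-6 - 1*(-10))*(10*(-84)) = (-6 + 10)*(-840) = 4*(-840) = -3360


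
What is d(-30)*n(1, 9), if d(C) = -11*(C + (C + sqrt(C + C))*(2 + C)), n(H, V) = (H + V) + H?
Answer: -98010 + 6776*I*sqrt(15) ≈ -98010.0 + 26243.0*I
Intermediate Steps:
n(H, V) = V + 2*H
d(C) = -11*C - 11*(2 + C)*(C + sqrt(2)*sqrt(C)) (d(C) = -11*(C + (C + sqrt(2*C))*(2 + C)) = -11*(C + (C + sqrt(2)*sqrt(C))*(2 + C)) = -11*(C + (2 + C)*(C + sqrt(2)*sqrt(C))) = -11*C - 11*(2 + C)*(C + sqrt(2)*sqrt(C)))
d(-30)*n(1, 9) = (-33*(-30) - 11*(-30)**2 - 22*sqrt(2)*sqrt(-30) - 11*sqrt(2)*(-30)**(3/2))*(9 + 2*1) = (990 - 11*900 - 22*sqrt(2)*I*sqrt(30) - 11*sqrt(2)*(-30*I*sqrt(30)))*(9 + 2) = (990 - 9900 - 44*I*sqrt(15) + 660*I*sqrt(15))*11 = (-8910 + 616*I*sqrt(15))*11 = -98010 + 6776*I*sqrt(15)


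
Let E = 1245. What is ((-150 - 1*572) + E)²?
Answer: 273529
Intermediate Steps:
((-150 - 1*572) + E)² = ((-150 - 1*572) + 1245)² = ((-150 - 572) + 1245)² = (-722 + 1245)² = 523² = 273529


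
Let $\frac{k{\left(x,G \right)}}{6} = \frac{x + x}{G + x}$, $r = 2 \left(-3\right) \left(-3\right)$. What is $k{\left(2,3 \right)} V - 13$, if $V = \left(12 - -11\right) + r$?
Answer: $\frac{919}{5} \approx 183.8$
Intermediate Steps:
$r = 18$ ($r = \left(-6\right) \left(-3\right) = 18$)
$k{\left(x,G \right)} = \frac{12 x}{G + x}$ ($k{\left(x,G \right)} = 6 \frac{x + x}{G + x} = 6 \frac{2 x}{G + x} = \frac{12 x}{G + x}$)
$V = 41$ ($V = \left(12 - -11\right) + 18 = \left(12 + 11\right) + 18 = 23 + 18 = 41$)
$k{\left(2,3 \right)} V - 13 = 12 \cdot 2 \frac{1}{3 + 2} \cdot 41 - 13 = 12 \cdot 2 \cdot \frac{1}{5} \cdot 41 - 13 = \frac{24}{5} \cdot 41 - 13 = \frac{984}{5} - 13 = \frac{919}{5}$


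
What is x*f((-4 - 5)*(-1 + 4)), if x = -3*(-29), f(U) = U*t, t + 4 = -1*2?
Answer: 14094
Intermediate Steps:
t = -6 (t = -4 - 1*2 = -4 - 2 = -6)
f(U) = -6*U (f(U) = U*(-6) = -6*U)
x = 87
x*f((-4 - 5)*(-1 + 4)) = 87*(-6*(-4 - 5)*(-1 + 4)) = 87*(-(-54)*3) = 87*(-6*(-27)) = 87*162 = 14094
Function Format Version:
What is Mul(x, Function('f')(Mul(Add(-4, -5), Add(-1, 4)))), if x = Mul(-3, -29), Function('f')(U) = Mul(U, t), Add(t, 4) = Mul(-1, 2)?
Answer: 14094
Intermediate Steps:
t = -6 (t = Add(-4, Mul(-1, 2)) = Add(-4, -2) = -6)
Function('f')(U) = Mul(-6, U) (Function('f')(U) = Mul(U, -6) = Mul(-6, U))
x = 87
Mul(x, Function('f')(Mul(Add(-4, -5), Add(-1, 4)))) = Mul(87, Mul(-6, Mul(Add(-4, -5), Add(-1, 4)))) = Mul(87, Mul(-6, Mul(-9, 3))) = Mul(87, Mul(-6, -27)) = Mul(87, 162) = 14094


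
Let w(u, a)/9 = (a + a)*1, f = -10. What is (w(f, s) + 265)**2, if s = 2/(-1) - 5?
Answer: 19321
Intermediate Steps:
s = -7 (s = -1*2 - 5 = -2 - 5 = -7)
w(u, a) = 18*a (w(u, a) = 9*((a + a)*1) = 9*((2*a)*1) = 9*(2*a) = 18*a)
(w(f, s) + 265)**2 = (18*(-7) + 265)**2 = (-126 + 265)**2 = 139**2 = 19321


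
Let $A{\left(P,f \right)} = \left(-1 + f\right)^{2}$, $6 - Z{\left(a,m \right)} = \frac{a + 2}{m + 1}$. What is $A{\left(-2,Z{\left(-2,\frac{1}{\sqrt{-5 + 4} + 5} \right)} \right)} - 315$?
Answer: $-290$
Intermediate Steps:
$Z{\left(a,m \right)} = 6 - \frac{2 + a}{1 + m}$ ($Z{\left(a,m \right)} = 6 - \frac{a + 2}{m + 1} = 6 - \frac{2 + a}{1 + m}$)
$A{\left(-2,Z{\left(-2,\frac{1}{\sqrt{-5 + 4} + 5} \right)} \right)} - 315 = \left(-1 + \frac{4 - -2 + \frac{6}{\sqrt{-5 + 4} + 5}}{1 + \frac{1}{\sqrt{-5 + 4} + 5}}\right)^{2} - 315 = \left(-1 + \frac{4 + 2 + \frac{6}{\sqrt{-1} + 5}}{1 + \frac{1}{\sqrt{-1} + 5}}\right)^{2} - 315 = \left(-1 + \frac{4 + 2 + \frac{6}{i + 5}}{1 + \frac{1}{i + 5}}\right)^{2} - 315 = \left(-1 + \frac{4 + 2 + \frac{6}{5 + i}}{1 + \frac{1}{5 + i}}\right)^{2} - 315 = \left(-1 + \frac{4 + 2 + 6 \frac{5 - i}{26}}{1 + \frac{5 - i}{26}}\right)^{2} - 315 = \left(-1 + \frac{4 + 2 + \frac{3 \left(5 - i\right)}{13}}{1 + \frac{5 - i}{26}}\right)^{2} - 315 = \left(-1 + \frac{6 + \frac{3 \left(5 - i\right)}{13}}{1 + \frac{5 - i}{26}}\right)^{2} - 315 = -315 + \left(-1 + \frac{6 + \frac{3 \left(5 - i\right)}{13}}{1 + \frac{5 - i}{26}}\right)^{2}$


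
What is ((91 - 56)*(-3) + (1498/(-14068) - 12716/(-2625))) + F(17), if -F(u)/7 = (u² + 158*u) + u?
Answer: -388566520031/18464250 ≈ -21044.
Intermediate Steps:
F(u) = -1113*u - 7*u² (F(u) = -7*((u² + 158*u) + u) = -7*(u² + 159*u) = -1113*u - 7*u²)
((91 - 56)*(-3) + (1498/(-14068) - 12716/(-2625))) + F(17) = ((91 - 56)*(-3) + (1498/(-14068) - 12716/(-2625))) - 7*17*(159 + 17) = (35*(-3) + (1498*(-1/14068) - 12716*(-1/2625))) - 7*17*176 = (-105 + (-749/7034 + 12716/2625)) - 20944 = (-105 + 87478219/18464250) - 20944 = -1851268031/18464250 - 20944 = -388566520031/18464250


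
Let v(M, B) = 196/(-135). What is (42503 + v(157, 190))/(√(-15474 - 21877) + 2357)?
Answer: 13523780113/755028000 - 5737709*I*√37351/755028000 ≈ 17.912 - 1.4687*I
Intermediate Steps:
v(M, B) = -196/135 (v(M, B) = 196*(-1/135) = -196/135)
(42503 + v(157, 190))/(√(-15474 - 21877) + 2357) = (42503 - 196/135)/(√(-15474 - 21877) + 2357) = 5737709/(135*(√(-37351) + 2357)) = 5737709/(135*(I*√37351 + 2357)) = 5737709/(135*(2357 + I*√37351))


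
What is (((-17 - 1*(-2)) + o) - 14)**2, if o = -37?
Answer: 4356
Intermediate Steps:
(((-17 - 1*(-2)) + o) - 14)**2 = (((-17 - 1*(-2)) - 37) - 14)**2 = (((-17 + 2) - 37) - 14)**2 = ((-15 - 37) - 14)**2 = (-52 - 14)**2 = (-66)**2 = 4356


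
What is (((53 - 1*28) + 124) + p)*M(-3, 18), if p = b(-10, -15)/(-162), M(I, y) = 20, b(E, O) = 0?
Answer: 2980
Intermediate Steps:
p = 0 (p = 0/(-162) = 0*(-1/162) = 0)
(((53 - 1*28) + 124) + p)*M(-3, 18) = (((53 - 1*28) + 124) + 0)*20 = (((53 - 28) + 124) + 0)*20 = ((25 + 124) + 0)*20 = (149 + 0)*20 = 149*20 = 2980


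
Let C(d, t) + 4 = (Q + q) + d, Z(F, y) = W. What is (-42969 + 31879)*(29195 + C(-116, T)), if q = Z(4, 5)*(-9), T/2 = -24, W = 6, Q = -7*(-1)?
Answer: -321920520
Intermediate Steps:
Q = 7
Z(F, y) = 6
T = -48 (T = 2*(-24) = -48)
q = -54 (q = 6*(-9) = -54)
C(d, t) = -51 + d (C(d, t) = -4 + ((7 - 54) + d) = -4 + (-47 + d) = -51 + d)
(-42969 + 31879)*(29195 + C(-116, T)) = (-42969 + 31879)*(29195 + (-51 - 116)) = -11090*(29195 - 167) = -11090*29028 = -321920520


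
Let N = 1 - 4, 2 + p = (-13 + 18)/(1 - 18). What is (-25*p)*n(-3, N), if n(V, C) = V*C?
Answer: 8775/17 ≈ 516.18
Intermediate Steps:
p = -39/17 (p = -2 + (-13 + 18)/(1 - 18) = -2 + 5/(-17) = -2 + 5*(-1/17) = -2 - 5/17 = -39/17 ≈ -2.2941)
N = -3
n(V, C) = C*V
(-25*p)*n(-3, N) = (-25*(-39/17))*(-3*(-3)) = (975/17)*9 = 8775/17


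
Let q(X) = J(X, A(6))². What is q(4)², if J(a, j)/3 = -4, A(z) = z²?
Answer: 20736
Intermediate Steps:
J(a, j) = -12 (J(a, j) = 3*(-4) = -12)
q(X) = 144 (q(X) = (-12)² = 144)
q(4)² = 144² = 20736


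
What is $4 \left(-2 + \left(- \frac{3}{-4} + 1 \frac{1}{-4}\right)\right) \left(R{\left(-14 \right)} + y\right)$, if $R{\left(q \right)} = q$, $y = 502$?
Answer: $-2928$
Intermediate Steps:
$4 \left(-2 + \left(- \frac{3}{-4} + 1 \frac{1}{-4}\right)\right) \left(R{\left(-14 \right)} + y\right) = 4 \left(-2 + \left(- \frac{3}{-4} + 1 \frac{1}{-4}\right)\right) \left(-14 + 502\right) = 4 \left(-2 + \left(\left(-3\right) \left(- \frac{1}{4}\right) + 1 \left(- \frac{1}{4}\right)\right)\right) 488 = 4 \left(-2 + \left(\frac{3}{4} - \frac{1}{4}\right)\right) 488 = 4 \left(-2 + \frac{1}{2}\right) 488 = 4 \left(- \frac{3}{2}\right) 488 = \left(-6\right) 488 = -2928$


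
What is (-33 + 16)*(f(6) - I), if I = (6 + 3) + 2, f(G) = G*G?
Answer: -425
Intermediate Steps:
f(G) = G**2
I = 11 (I = 9 + 2 = 11)
(-33 + 16)*(f(6) - I) = (-33 + 16)*(6**2 - 1*11) = -17*(36 - 11) = -17*25 = -425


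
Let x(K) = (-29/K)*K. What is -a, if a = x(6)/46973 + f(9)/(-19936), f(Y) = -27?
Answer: -690127/936453728 ≈ -0.00073696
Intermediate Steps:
x(K) = -29
a = 690127/936453728 (a = -29/46973 - 27/(-19936) = -29*1/46973 - 27*(-1/19936) = -29/46973 + 27/19936 = 690127/936453728 ≈ 0.00073696)
-a = -1*690127/936453728 = -690127/936453728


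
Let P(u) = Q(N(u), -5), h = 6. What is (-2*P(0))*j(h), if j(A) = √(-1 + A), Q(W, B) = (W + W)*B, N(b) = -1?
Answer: -20*√5 ≈ -44.721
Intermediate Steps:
Q(W, B) = 2*B*W (Q(W, B) = (2*W)*B = 2*B*W)
P(u) = 10 (P(u) = 2*(-5)*(-1) = 10)
(-2*P(0))*j(h) = (-2*10)*√(-1 + 6) = -20*√5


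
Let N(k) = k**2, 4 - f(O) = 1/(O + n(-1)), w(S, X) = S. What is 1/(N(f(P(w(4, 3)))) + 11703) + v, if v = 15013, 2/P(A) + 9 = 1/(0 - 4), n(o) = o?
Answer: 356493655657/23745664 ≈ 15013.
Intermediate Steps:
P(A) = -8/37 (P(A) = 2/(-9 + 1/(0 - 4)) = 2/(-9 + 1/(-4)) = 2/(-9 - 1/4) = 2/(-37/4) = 2*(-4/37) = -8/37)
f(O) = 4 - 1/(-1 + O) (f(O) = 4 - 1/(O - 1) = 4 - 1/(-1 + O))
1/(N(f(P(w(4, 3)))) + 11703) + v = 1/(((-5 + 4*(-8/37))/(-1 - 8/37))**2 + 11703) + 15013 = 1/(((-5 - 32/37)/(-45/37))**2 + 11703) + 15013 = 1/((-37/45*(-217/37))**2 + 11703) + 15013 = 1/((217/45)**2 + 11703) + 15013 = 1/(47089/2025 + 11703) + 15013 = 1/(23745664/2025) + 15013 = 2025/23745664 + 15013 = 356493655657/23745664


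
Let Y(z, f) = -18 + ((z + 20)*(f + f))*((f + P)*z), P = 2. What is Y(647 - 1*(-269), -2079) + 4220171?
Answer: 7404445680569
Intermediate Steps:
Y(z, f) = -18 + 2*f*z*(2 + f)*(20 + z) (Y(z, f) = -18 + ((z + 20)*(f + f))*((f + 2)*z) = -18 + ((20 + z)*(2*f))*((2 + f)*z) = -18 + (2*f*(20 + z))*(z*(2 + f)) = -18 + 2*f*z*(2 + f)*(20 + z))
Y(647 - 1*(-269), -2079) + 4220171 = (-18 + 2*(-2079)²*(647 - 1*(-269))² + 4*(-2079)*(647 - 1*(-269))² + 40*(647 - 1*(-269))*(-2079)² + 80*(-2079)*(647 - 1*(-269))) + 4220171 = (-18 + 2*4322241*(647 + 269)² + 4*(-2079)*(647 + 269)² + 40*(647 + 269)*4322241 + 80*(-2079)*(647 + 269)) + 4220171 = (-18 + 2*4322241*916² + 4*(-2079)*916² + 40*916*4322241 + 80*(-2079)*916) + 4220171 = (-18 + 2*4322241*839056 + 4*(-2079)*839056 + 158366910240 - 152349120) + 4220171 = (-18 + 7253204488992 - 6977589696 + 158366910240 - 152349120) + 4220171 = 7404441460398 + 4220171 = 7404445680569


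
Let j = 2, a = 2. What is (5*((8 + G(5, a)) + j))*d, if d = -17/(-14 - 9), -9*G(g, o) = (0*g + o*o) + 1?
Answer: 7225/207 ≈ 34.903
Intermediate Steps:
G(g, o) = -⅑ - o²/9 (G(g, o) = -((0*g + o*o) + 1)/9 = -((0 + o²) + 1)/9 = -(o² + 1)/9 = -(1 + o²)/9 = -⅑ - o²/9)
d = 17/23 (d = -17/(-23) = -17*(-1/23) = 17/23 ≈ 0.73913)
(5*((8 + G(5, a)) + j))*d = (5*((8 + (-⅑ - ⅑*2²)) + 2))*(17/23) = (5*((8 + (-⅑ - ⅑*4)) + 2))*(17/23) = (5*((8 + (-⅑ - 4/9)) + 2))*(17/23) = (5*((8 - 5/9) + 2))*(17/23) = (5*(67/9 + 2))*(17/23) = (5*(85/9))*(17/23) = (425/9)*(17/23) = 7225/207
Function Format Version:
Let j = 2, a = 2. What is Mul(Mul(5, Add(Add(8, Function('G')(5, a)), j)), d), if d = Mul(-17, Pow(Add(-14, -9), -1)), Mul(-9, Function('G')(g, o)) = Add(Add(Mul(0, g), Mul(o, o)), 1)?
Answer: Rational(7225, 207) ≈ 34.903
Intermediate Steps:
Function('G')(g, o) = Add(Rational(-1, 9), Mul(Rational(-1, 9), Pow(o, 2))) (Function('G')(g, o) = Mul(Rational(-1, 9), Add(Add(Mul(0, g), Mul(o, o)), 1)) = Mul(Rational(-1, 9), Add(Add(0, Pow(o, 2)), 1)) = Mul(Rational(-1, 9), Add(Pow(o, 2), 1)) = Mul(Rational(-1, 9), Add(1, Pow(o, 2))) = Add(Rational(-1, 9), Mul(Rational(-1, 9), Pow(o, 2))))
d = Rational(17, 23) (d = Mul(-17, Pow(-23, -1)) = Mul(-17, Rational(-1, 23)) = Rational(17, 23) ≈ 0.73913)
Mul(Mul(5, Add(Add(8, Function('G')(5, a)), j)), d) = Mul(Mul(5, Add(Add(8, Add(Rational(-1, 9), Mul(Rational(-1, 9), Pow(2, 2)))), 2)), Rational(17, 23)) = Mul(Mul(5, Add(Add(8, Add(Rational(-1, 9), Mul(Rational(-1, 9), 4))), 2)), Rational(17, 23)) = Mul(Mul(5, Add(Add(8, Add(Rational(-1, 9), Rational(-4, 9))), 2)), Rational(17, 23)) = Mul(Mul(5, Add(Add(8, Rational(-5, 9)), 2)), Rational(17, 23)) = Mul(Mul(5, Add(Rational(67, 9), 2)), Rational(17, 23)) = Mul(Mul(5, Rational(85, 9)), Rational(17, 23)) = Mul(Rational(425, 9), Rational(17, 23)) = Rational(7225, 207)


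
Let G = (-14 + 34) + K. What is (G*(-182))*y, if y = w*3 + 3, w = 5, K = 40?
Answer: -196560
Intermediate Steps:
G = 60 (G = (-14 + 34) + 40 = 20 + 40 = 60)
y = 18 (y = 5*3 + 3 = 15 + 3 = 18)
(G*(-182))*y = (60*(-182))*18 = -10920*18 = -196560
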